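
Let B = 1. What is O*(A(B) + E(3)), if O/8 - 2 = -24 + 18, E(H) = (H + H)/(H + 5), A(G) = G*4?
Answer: -152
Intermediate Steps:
A(G) = 4*G
E(H) = 2*H/(5 + H) (E(H) = (2*H)/(5 + H) = 2*H/(5 + H))
O = -32 (O = 16 + 8*(-24 + 18) = 16 + 8*(-6) = 16 - 48 = -32)
O*(A(B) + E(3)) = -32*(4*1 + 2*3/(5 + 3)) = -32*(4 + 2*3/8) = -32*(4 + 2*3*(1/8)) = -32*(4 + 3/4) = -32*19/4 = -152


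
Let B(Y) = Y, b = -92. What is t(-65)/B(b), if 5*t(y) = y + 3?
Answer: 31/230 ≈ 0.13478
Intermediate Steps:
t(y) = ⅗ + y/5 (t(y) = (y + 3)/5 = (3 + y)/5 = ⅗ + y/5)
t(-65)/B(b) = (⅗ + (⅕)*(-65))/(-92) = (⅗ - 13)*(-1/92) = -62/5*(-1/92) = 31/230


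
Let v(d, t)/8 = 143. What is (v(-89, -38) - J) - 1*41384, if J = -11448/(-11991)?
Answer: -160843096/3997 ≈ -40241.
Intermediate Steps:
J = 3816/3997 (J = -11448*(-1/11991) = 3816/3997 ≈ 0.95472)
v(d, t) = 1144 (v(d, t) = 8*143 = 1144)
(v(-89, -38) - J) - 1*41384 = (1144 - 1*3816/3997) - 1*41384 = (1144 - 3816/3997) - 41384 = 4568752/3997 - 41384 = -160843096/3997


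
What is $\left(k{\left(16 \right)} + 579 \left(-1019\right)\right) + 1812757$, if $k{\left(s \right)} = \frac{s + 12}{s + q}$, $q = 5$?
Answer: $\frac{3668272}{3} \approx 1.2228 \cdot 10^{6}$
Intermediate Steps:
$k{\left(s \right)} = \frac{12 + s}{5 + s}$ ($k{\left(s \right)} = \frac{s + 12}{s + 5} = \frac{12 + s}{5 + s}$)
$\left(k{\left(16 \right)} + 579 \left(-1019\right)\right) + 1812757 = \left(\frac{12 + 16}{5 + 16} + 579 \left(-1019\right)\right) + 1812757 = \left(\frac{1}{21} \cdot 28 - 590001\right) + 1812757 = \left(\frac{4}{3} - 590001\right) + 1812757 = - \frac{1769999}{3} + 1812757 = \frac{3668272}{3}$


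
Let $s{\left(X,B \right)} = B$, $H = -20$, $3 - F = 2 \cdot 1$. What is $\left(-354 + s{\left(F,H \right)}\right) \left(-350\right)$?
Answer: $130900$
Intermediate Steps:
$F = 1$ ($F = 3 - 2 \cdot 1 = 3 - 2 = 1$)
$\left(-354 + s{\left(F,H \right)}\right) \left(-350\right) = \left(-354 - 20\right) \left(-350\right) = \left(-374\right) \left(-350\right) = 130900$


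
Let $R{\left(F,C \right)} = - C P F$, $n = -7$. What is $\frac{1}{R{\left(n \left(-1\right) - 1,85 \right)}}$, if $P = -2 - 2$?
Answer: $\frac{1}{2040} \approx 0.0004902$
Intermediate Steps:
$P = -4$
$R{\left(F,C \right)} = 4 C F$ ($R{\left(F,C \right)} = - C \left(-4\right) F = - - 4 C F = - \left(-4\right) C F = 4 C F$)
$\frac{1}{R{\left(n \left(-1\right) - 1,85 \right)}} = \frac{1}{4 \cdot 85 \left(\left(-7\right) \left(-1\right) - 1\right)} = \frac{1}{4 \cdot 85 \left(7 - 1\right)} = \frac{1}{4 \cdot 85 \cdot 6} = \frac{1}{2040}$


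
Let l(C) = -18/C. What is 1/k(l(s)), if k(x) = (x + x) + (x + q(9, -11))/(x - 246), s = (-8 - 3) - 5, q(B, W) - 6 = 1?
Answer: 7836/17371 ≈ 0.45110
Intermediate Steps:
q(B, W) = 7 (q(B, W) = 6 + 1 = 7)
s = -16 (s = -11 - 5 = -16)
k(x) = 2*x + (7 + x)/(-246 + x) (k(x) = (x + x) + (x + 7)/(x - 246) = 2*x + (7 + x)/(-246 + x))
1/k(l(s)) = 1/((7 - (-8838)/(-16) + 2*(-18/(-16))²)/(-246 - 18/(-16))) = 1/((7 - (-8838)*(-1)/16 + 2*(-18*(-1/16))²)/(-246 - 18*(-1/16))) = 1/((7 - 491*9/8 + 2*(9/8)²)/(-246 + 9/8)) = 1/((7 - 4419/8 + 2*(81/64))/(-1959/8)) = 1/(-8*(7 - 4419/8 + 81/32)/1959) = 1/(-8/1959*(-17371/32)) = 1/(17371/7836) = 7836/17371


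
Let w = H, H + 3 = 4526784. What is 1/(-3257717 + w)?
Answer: 1/1269064 ≈ 7.8798e-7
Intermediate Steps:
H = 4526781 (H = -3 + 4526784 = 4526781)
w = 4526781
1/(-3257717 + w) = 1/(-3257717 + 4526781) = 1/1269064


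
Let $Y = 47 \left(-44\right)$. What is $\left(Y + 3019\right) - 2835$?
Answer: $-1884$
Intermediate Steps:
$Y = -2068$
$\left(Y + 3019\right) - 2835 = \left(-2068 + 3019\right) - 2835 = 951 - 2835 = -1884$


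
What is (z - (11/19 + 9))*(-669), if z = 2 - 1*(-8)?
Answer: -5352/19 ≈ -281.68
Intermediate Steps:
z = 10 (z = 2 + 8 = 10)
(z - (11/19 + 9))*(-669) = (10 - (11/19 + 9))*(-669) = (10 - 1*182/19)*(-669) = (10 - 182/19)*(-669) = (8/19)*(-669) = -5352/19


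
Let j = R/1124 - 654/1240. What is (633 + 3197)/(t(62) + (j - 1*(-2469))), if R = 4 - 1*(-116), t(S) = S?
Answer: 667262600/440877533 ≈ 1.5135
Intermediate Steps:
R = 120 (R = 4 + 116 = 120)
j = -73287/174220 (j = 120/1124 - 654/1240 = 120*(1/1124) - 654*1/1240 = 30/281 - 327/620 = -73287/174220 ≈ -0.42066)
(633 + 3197)/(t(62) + (j - 1*(-2469))) = (633 + 3197)/(62 + (-73287/174220 - 1*(-2469))) = 3830/(62 + (-73287/174220 + 2469)) = 3830/(62 + 430075893/174220) = 3830/(440877533/174220) = 3830*(174220/440877533) = 667262600/440877533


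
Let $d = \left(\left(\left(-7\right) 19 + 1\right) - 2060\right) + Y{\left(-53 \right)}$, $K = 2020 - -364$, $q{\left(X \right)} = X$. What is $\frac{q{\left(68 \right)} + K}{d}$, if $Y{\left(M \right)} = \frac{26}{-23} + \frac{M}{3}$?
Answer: $- \frac{169188}{152545} \approx -1.1091$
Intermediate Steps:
$K = 2384$ ($K = 2020 + 364 = 2384$)
$Y{\left(M \right)} = - \frac{26}{23} + \frac{M}{3}$ ($Y{\left(M \right)} = 26 \left(- \frac{1}{23}\right) + M \frac{1}{3} = - \frac{26}{23} + \frac{M}{3}$)
$d = - \frac{152545}{69}$ ($d = \left(\left(\left(-7\right) 19 + 1\right) - 2060\right) + \left(- \frac{26}{23} + \frac{1}{3} \left(-53\right)\right) = \left(\left(-133 + 1\right) - 2060\right) - \frac{1297}{69} = \left(-132 - 2060\right) - \frac{1297}{69} = -2192 - \frac{1297}{69} = - \frac{152545}{69} \approx -2210.8$)
$\frac{q{\left(68 \right)} + K}{d} = \frac{68 + 2384}{- \frac{152545}{69}} = 2452 \left(- \frac{69}{152545}\right) = - \frac{169188}{152545}$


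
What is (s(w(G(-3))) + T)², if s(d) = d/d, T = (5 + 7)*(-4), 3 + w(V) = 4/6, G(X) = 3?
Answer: 2209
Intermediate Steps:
w(V) = -7/3 (w(V) = -3 + 4/6 = -3 + 4*(⅙) = -3 + ⅔ = -7/3)
T = -48 (T = 12*(-4) = -48)
s(d) = 1
(s(w(G(-3))) + T)² = (1 - 48)² = (-47)² = 2209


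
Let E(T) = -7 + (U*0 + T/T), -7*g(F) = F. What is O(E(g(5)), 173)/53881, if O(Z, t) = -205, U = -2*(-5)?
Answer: -205/53881 ≈ -0.0038047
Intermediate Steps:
U = 10
g(F) = -F/7
E(T) = -6 (E(T) = -7 + (10*0 + T/T) = -7 + (0 + 1) = -7 + 1 = -6)
O(E(g(5)), 173)/53881 = -205/53881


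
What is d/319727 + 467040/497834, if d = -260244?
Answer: 9883493292/79585485659 ≈ 0.12419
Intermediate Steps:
d/319727 + 467040/497834 = -260244/319727 + 467040/497834 = -260244*1/319727 + 467040*(1/497834) = -260244/319727 + 233520/248917 = 9883493292/79585485659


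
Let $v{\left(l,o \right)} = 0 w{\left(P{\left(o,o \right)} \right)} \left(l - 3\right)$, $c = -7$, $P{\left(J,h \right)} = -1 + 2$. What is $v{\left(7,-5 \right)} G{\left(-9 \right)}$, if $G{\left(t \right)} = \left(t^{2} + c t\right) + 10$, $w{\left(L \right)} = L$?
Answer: $0$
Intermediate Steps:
$P{\left(J,h \right)} = 1$
$v{\left(l,o \right)} = 0$ ($v{\left(l,o \right)} = 0 \cdot 1 \left(l - 3\right) = 0 \left(-3 + l\right) = 0$)
$G{\left(t \right)} = 10 + t^{2} - 7 t$ ($G{\left(t \right)} = \left(t^{2} - 7 t\right) + 10 = 10 + t^{2} - 7 t$)
$v{\left(7,-5 \right)} G{\left(-9 \right)} = 0 \left(10 + \left(-9\right)^{2} - -63\right) = 0 \left(10 + 81 + 63\right) = 0 \cdot 154 = 0$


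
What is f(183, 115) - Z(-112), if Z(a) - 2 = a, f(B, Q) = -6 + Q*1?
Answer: 219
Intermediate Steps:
f(B, Q) = -6 + Q
Z(a) = 2 + a
f(183, 115) - Z(-112) = (-6 + 115) - (2 - 112) = 109 - 1*(-110) = 109 + 110 = 219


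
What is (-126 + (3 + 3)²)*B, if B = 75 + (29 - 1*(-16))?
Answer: -10800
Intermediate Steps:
B = 120 (B = 75 + (29 + 16) = 75 + 45 = 120)
(-126 + (3 + 3)²)*B = (-126 + (3 + 3)²)*120 = (-126 + 6²)*120 = (-126 + 36)*120 = -90*120 = -10800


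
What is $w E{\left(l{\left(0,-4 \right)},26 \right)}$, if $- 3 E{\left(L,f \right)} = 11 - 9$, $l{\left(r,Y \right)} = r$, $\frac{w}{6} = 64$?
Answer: $-256$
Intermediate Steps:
$w = 384$ ($w = 6 \cdot 64 = 384$)
$E{\left(L,f \right)} = - \frac{2}{3}$ ($E{\left(L,f \right)} = - \frac{11 - 9}{3} = \left(- \frac{1}{3}\right) 2 = - \frac{2}{3}$)
$w E{\left(l{\left(0,-4 \right)},26 \right)} = 384 \left(- \frac{2}{3}\right) = -256$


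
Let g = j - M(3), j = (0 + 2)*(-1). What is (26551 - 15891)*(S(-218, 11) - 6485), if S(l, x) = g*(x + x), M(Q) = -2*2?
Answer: -68661060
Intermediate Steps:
M(Q) = -4
j = -2 (j = 2*(-1) = -2)
g = 2 (g = -2 - 1*(-4) = -2 + 4 = 2)
S(l, x) = 4*x (S(l, x) = 2*(x + x) = 2*(2*x) = 4*x)
(26551 - 15891)*(S(-218, 11) - 6485) = (26551 - 15891)*(4*11 - 6485) = 10660*(44 - 6485) = 10660*(-6441) = -68661060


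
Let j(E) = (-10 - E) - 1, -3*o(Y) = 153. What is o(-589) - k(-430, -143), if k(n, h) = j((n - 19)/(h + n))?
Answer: -22471/573 ≈ -39.216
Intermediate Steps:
o(Y) = -51 (o(Y) = -⅓*153 = -51)
j(E) = -11 - E
k(n, h) = -11 - (-19 + n)/(h + n) (k(n, h) = -11 - (n - 19)/(h + n) = -11 - (-19 + n)/(h + n))
o(-589) - k(-430, -143) = -51 - (19 - 12*(-430) - 11*(-143))/(-143 - 430) = -51 - (19 + 5160 + 1573)/(-573) = -51 - (-1)*6752/573 = -51 - 1*(-6752/573) = -51 + 6752/573 = -22471/573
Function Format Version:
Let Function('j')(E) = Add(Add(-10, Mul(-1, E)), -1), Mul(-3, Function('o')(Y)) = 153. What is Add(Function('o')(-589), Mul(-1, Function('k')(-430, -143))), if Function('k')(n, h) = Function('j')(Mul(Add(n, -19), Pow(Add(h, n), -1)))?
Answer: Rational(-22471, 573) ≈ -39.216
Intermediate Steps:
Function('o')(Y) = -51 (Function('o')(Y) = Mul(Rational(-1, 3), 153) = -51)
Function('j')(E) = Add(-11, Mul(-1, E))
Function('k')(n, h) = Add(-11, Mul(-1, Pow(Add(h, n), -1), Add(-19, n))) (Function('k')(n, h) = Add(-11, Mul(-1, Mul(Add(n, -19), Pow(Add(h, n), -1)))) = Add(-11, Mul(-1, Mul(Add(-19, n), Pow(Add(h, n), -1)))) = Add(-11, Mul(-1, Mul(Pow(Add(h, n), -1), Add(-19, n)))) = Add(-11, Mul(-1, Pow(Add(h, n), -1), Add(-19, n))))
Add(Function('o')(-589), Mul(-1, Function('k')(-430, -143))) = Add(-51, Mul(-1, Mul(Pow(Add(-143, -430), -1), Add(19, Mul(-12, -430), Mul(-11, -143))))) = Add(-51, Mul(-1, Mul(Pow(-573, -1), Add(19, 5160, 1573)))) = Add(-51, Mul(-1, Mul(Rational(-1, 573), 6752))) = Add(-51, Mul(-1, Rational(-6752, 573))) = Add(-51, Rational(6752, 573)) = Rational(-22471, 573)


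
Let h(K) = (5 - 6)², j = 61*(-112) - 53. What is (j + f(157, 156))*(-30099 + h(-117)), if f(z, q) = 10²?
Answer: 204214930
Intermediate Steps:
f(z, q) = 100
j = -6885 (j = -6832 - 53 = -6885)
h(K) = 1 (h(K) = (-1)² = 1)
(j + f(157, 156))*(-30099 + h(-117)) = (-6885 + 100)*(-30099 + 1) = -6785*(-30098) = 204214930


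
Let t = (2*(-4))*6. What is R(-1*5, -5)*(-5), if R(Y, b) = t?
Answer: 240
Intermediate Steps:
t = -48 (t = -8*6 = -48)
R(Y, b) = -48
R(-1*5, -5)*(-5) = -48*(-5) = 240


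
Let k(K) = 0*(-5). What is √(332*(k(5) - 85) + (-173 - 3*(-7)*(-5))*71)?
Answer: I*√47958 ≈ 218.99*I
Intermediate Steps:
k(K) = 0
√(332*(k(5) - 85) + (-173 - 3*(-7)*(-5))*71) = √(332*(0 - 85) + (-173 - 3*(-7)*(-5))*71) = √(332*(-85) + (-173 + 21*(-5))*71) = √(-28220 + (-173 - 105)*71) = √(-28220 - 278*71) = √(-28220 - 19738) = √(-47958) = I*√47958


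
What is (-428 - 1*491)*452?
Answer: -415388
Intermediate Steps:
(-428 - 1*491)*452 = (-428 - 491)*452 = -919*452 = -415388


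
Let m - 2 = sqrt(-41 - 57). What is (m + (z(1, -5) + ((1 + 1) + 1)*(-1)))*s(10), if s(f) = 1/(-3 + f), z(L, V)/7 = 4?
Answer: 27/7 + I*sqrt(2) ≈ 3.8571 + 1.4142*I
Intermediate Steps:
z(L, V) = 28 (z(L, V) = 7*4 = 28)
m = 2 + 7*I*sqrt(2) (m = 2 + sqrt(-41 - 57) = 2 + sqrt(-98) = 2 + 7*I*sqrt(2) ≈ 2.0 + 9.8995*I)
(m + (z(1, -5) + ((1 + 1) + 1)*(-1)))*s(10) = ((2 + 7*I*sqrt(2)) + (28 + ((1 + 1) + 1)*(-1)))/(-3 + 10) = ((2 + 7*I*sqrt(2)) + (28 + (2 + 1)*(-1)))/7 = ((2 + 7*I*sqrt(2)) + (28 + 3*(-1)))*(1/7) = ((2 + 7*I*sqrt(2)) + (28 - 3))*(1/7) = ((2 + 7*I*sqrt(2)) + 25)*(1/7) = (27 + 7*I*sqrt(2))*(1/7) = 27/7 + I*sqrt(2)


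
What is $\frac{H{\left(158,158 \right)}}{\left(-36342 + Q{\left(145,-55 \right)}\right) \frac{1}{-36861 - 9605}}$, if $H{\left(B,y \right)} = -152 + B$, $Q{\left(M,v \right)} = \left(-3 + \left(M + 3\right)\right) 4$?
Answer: $\frac{139398}{17881} \approx 7.7959$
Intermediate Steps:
$Q{\left(M,v \right)} = 4 M$ ($Q{\left(M,v \right)} = \left(-3 + \left(3 + M\right)\right) 4 = M 4 = 4 M$)
$\frac{H{\left(158,158 \right)}}{\left(-36342 + Q{\left(145,-55 \right)}\right) \frac{1}{-36861 - 9605}} = \frac{-152 + 158}{\left(-36342 + 4 \cdot 145\right) \frac{1}{-36861 - 9605}} = \frac{6}{\left(-36342 + 580\right) \frac{1}{-46466}} = \frac{6}{\left(-35762\right) \left(- \frac{1}{46466}\right)} = \frac{6}{\frac{17881}{23233}} = 6 \cdot \frac{23233}{17881} = \frac{139398}{17881}$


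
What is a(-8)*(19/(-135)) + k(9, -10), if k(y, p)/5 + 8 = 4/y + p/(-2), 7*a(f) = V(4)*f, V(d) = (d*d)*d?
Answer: -2347/945 ≈ -2.4836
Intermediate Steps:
V(d) = d³ (V(d) = d²*d = d³)
a(f) = 64*f/7 (a(f) = (4³*f)/7 = (64*f)/7 = 64*f/7)
k(y, p) = -40 + 20/y - 5*p/2 (k(y, p) = -40 + 5*(4/y + p/(-2)) = -40 + 5*(4/y + p*(-½)) = -40 + 5*(4/y - p/2) = -40 + (20/y - 5*p/2) = -40 + 20/y - 5*p/2)
a(-8)*(19/(-135)) + k(9, -10) = ((64/7)*(-8))*(19/(-135)) + (-40 + 20/9 - 5/2*(-10)) = -9728*(-1)/(7*135) + (-40 + 20*(⅑) + 25) = -512/7*(-19/135) + (-40 + 20/9 + 25) = 9728/945 - 115/9 = -2347/945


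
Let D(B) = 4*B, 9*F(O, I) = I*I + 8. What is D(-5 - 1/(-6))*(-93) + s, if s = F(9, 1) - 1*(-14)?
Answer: 1813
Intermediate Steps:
F(O, I) = 8/9 + I**2/9 (F(O, I) = (I*I + 8)/9 = (I**2 + 8)/9 = (8 + I**2)/9 = 8/9 + I**2/9)
s = 15 (s = (8/9 + (1/9)*1**2) - 1*(-14) = (8/9 + (1/9)*1) + 14 = (8/9 + 1/9) + 14 = 1 + 14 = 15)
D(-5 - 1/(-6))*(-93) + s = (4*(-5 - 1/(-6)))*(-93) + 15 = (4*(-5 - (-1)/6))*(-93) + 15 = (4*(-5 - 1*(-1/6)))*(-93) + 15 = (4*(-5 + 1/6))*(-93) + 15 = (4*(-29/6))*(-93) + 15 = -58/3*(-93) + 15 = 1798 + 15 = 1813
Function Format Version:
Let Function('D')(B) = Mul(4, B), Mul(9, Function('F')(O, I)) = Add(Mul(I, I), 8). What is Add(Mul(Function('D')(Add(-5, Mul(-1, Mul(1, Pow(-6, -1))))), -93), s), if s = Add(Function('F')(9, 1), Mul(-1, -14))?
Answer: 1813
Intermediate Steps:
Function('F')(O, I) = Add(Rational(8, 9), Mul(Rational(1, 9), Pow(I, 2))) (Function('F')(O, I) = Mul(Rational(1, 9), Add(Mul(I, I), 8)) = Mul(Rational(1, 9), Add(Pow(I, 2), 8)) = Mul(Rational(1, 9), Add(8, Pow(I, 2))) = Add(Rational(8, 9), Mul(Rational(1, 9), Pow(I, 2))))
s = 15 (s = Add(Add(Rational(8, 9), Mul(Rational(1, 9), Pow(1, 2))), Mul(-1, -14)) = Add(Add(Rational(8, 9), Mul(Rational(1, 9), 1)), 14) = Add(Add(Rational(8, 9), Rational(1, 9)), 14) = Add(1, 14) = 15)
Add(Mul(Function('D')(Add(-5, Mul(-1, Mul(1, Pow(-6, -1))))), -93), s) = Add(Mul(Mul(4, Add(-5, Mul(-1, Mul(1, Pow(-6, -1))))), -93), 15) = Add(Mul(Mul(4, Add(-5, Mul(-1, Mul(1, Rational(-1, 6))))), -93), 15) = Add(Mul(Mul(4, Add(-5, Mul(-1, Rational(-1, 6)))), -93), 15) = Add(Mul(Mul(4, Add(-5, Rational(1, 6))), -93), 15) = Add(Mul(Mul(4, Rational(-29, 6)), -93), 15) = Add(Mul(Rational(-58, 3), -93), 15) = Add(1798, 15) = 1813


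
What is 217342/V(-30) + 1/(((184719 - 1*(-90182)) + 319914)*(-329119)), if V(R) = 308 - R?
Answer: 1636459184795982/2544943933805 ≈ 643.02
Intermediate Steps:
217342/V(-30) + 1/(((184719 - 1*(-90182)) + 319914)*(-329119)) = 217342/(308 - 1*(-30)) + 1/(((184719 - 1*(-90182)) + 319914)*(-329119)) = 217342/(308 + 30) - 1/329119/((184719 + 90182) + 319914) = 217342/338 - 1/329119/(274901 + 319914) = 217342*(1/338) - 1/329119/594815 = 108671/169 + (1/594815)*(-1/329119) = 108671/169 - 1/195764917985 = 1636459184795982/2544943933805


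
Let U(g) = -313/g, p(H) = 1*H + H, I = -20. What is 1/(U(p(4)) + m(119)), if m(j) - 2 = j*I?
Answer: -8/19337 ≈ -0.00041371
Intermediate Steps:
p(H) = 2*H (p(H) = H + H = 2*H)
m(j) = 2 - 20*j (m(j) = 2 + j*(-20) = 2 - 20*j)
1/(U(p(4)) + m(119)) = 1/(-313/(2*4) + (2 - 20*119)) = 1/(-313/8 + (2 - 2380)) = 1/(-313*1/8 - 2378) = 1/(-313/8 - 2378) = 1/(-19337/8) = -8/19337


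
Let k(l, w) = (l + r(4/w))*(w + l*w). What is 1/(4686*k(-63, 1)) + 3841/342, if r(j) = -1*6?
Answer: 4277744765/380887452 ≈ 11.231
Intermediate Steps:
r(j) = -6
k(l, w) = (-6 + l)*(w + l*w) (k(l, w) = (l - 6)*(w + l*w) = (-6 + l)*(w + l*w))
1/(4686*k(-63, 1)) + 3841/342 = 1/(4686*((1*(-6 + (-63)² - 5*(-63))))) + 3841/342 = 1/(4686*((1*(-6 + 3969 + 315)))) + 3841*(1/342) = 1/(4686*((1*4278))) + 3841/342 = (1/4686)/4278 + 3841/342 = (1/4686)*(1/4278) + 3841/342 = 1/20046708 + 3841/342 = 4277744765/380887452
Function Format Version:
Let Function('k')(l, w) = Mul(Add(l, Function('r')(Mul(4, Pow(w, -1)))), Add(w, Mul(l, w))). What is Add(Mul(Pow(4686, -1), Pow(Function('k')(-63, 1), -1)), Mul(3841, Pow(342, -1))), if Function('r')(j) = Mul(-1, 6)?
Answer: Rational(4277744765, 380887452) ≈ 11.231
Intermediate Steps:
Function('r')(j) = -6
Function('k')(l, w) = Mul(Add(-6, l), Add(w, Mul(l, w))) (Function('k')(l, w) = Mul(Add(l, -6), Add(w, Mul(l, w))) = Mul(Add(-6, l), Add(w, Mul(l, w))))
Add(Mul(Pow(4686, -1), Pow(Function('k')(-63, 1), -1)), Mul(3841, Pow(342, -1))) = Add(Mul(Pow(4686, -1), Pow(Mul(1, Add(-6, Pow(-63, 2), Mul(-5, -63))), -1)), Mul(3841, Pow(342, -1))) = Add(Mul(Rational(1, 4686), Pow(Mul(1, Add(-6, 3969, 315)), -1)), Mul(3841, Rational(1, 342))) = Add(Mul(Rational(1, 4686), Pow(Mul(1, 4278), -1)), Rational(3841, 342)) = Add(Mul(Rational(1, 4686), Pow(4278, -1)), Rational(3841, 342)) = Add(Mul(Rational(1, 4686), Rational(1, 4278)), Rational(3841, 342)) = Add(Rational(1, 20046708), Rational(3841, 342)) = Rational(4277744765, 380887452)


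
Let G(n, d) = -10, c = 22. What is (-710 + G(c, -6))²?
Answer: 518400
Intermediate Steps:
(-710 + G(c, -6))² = (-710 - 10)² = (-720)² = 518400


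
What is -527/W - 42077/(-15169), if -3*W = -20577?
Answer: 40087440/14863453 ≈ 2.6970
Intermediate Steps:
W = 6859 (W = -1/3*(-20577) = 6859)
-527/W - 42077/(-15169) = -527/6859 - 42077/(-15169) = -527*1/6859 - 42077*(-1/15169) = -527/6859 + 6011/2167 = 40087440/14863453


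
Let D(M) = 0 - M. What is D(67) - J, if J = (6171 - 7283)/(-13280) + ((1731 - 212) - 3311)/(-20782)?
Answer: -1158618729/17249060 ≈ -67.170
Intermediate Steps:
J = 2931709/17249060 (J = -1112*(-1/13280) + (1519 - 3311)*(-1/20782) = 139/1660 - 1792*(-1/20782) = 139/1660 + 896/10391 = 2931709/17249060 ≈ 0.16996)
D(M) = -M
D(67) - J = -1*67 - 1*2931709/17249060 = -67 - 2931709/17249060 = -1158618729/17249060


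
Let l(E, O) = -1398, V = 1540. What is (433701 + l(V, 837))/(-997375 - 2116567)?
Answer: -432303/3113942 ≈ -0.13883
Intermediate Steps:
(433701 + l(V, 837))/(-997375 - 2116567) = (433701 - 1398)/(-997375 - 2116567) = 432303/(-3113942) = 432303*(-1/3113942) = -432303/3113942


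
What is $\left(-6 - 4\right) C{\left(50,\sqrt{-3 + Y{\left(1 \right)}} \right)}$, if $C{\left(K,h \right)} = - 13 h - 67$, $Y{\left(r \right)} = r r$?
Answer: $670 + 130 i \sqrt{2} \approx 670.0 + 183.85 i$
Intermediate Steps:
$Y{\left(r \right)} = r^{2}$
$C{\left(K,h \right)} = -67 - 13 h$
$\left(-6 - 4\right) C{\left(50,\sqrt{-3 + Y{\left(1 \right)}} \right)} = \left(-6 - 4\right) \left(-67 - 13 \sqrt{-3 + 1^{2}}\right) = \left(-6 - 4\right) \left(-67 - 13 \sqrt{-3 + 1}\right) = - 10 \left(-67 - 13 \sqrt{-2}\right) = - 10 \left(-67 - 13 i \sqrt{2}\right) = 670 + 130 i \sqrt{2}$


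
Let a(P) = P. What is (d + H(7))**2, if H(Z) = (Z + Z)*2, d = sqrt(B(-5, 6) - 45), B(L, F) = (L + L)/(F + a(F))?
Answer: 4429/6 + 140*I*sqrt(66)/3 ≈ 738.17 + 379.12*I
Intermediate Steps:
B(L, F) = L/F (B(L, F) = (L + L)/(F + F) = (2*L)/((2*F)) = (2*L)*(1/(2*F)) = L/F)
d = 5*I*sqrt(66)/6 (d = sqrt(-5/6 - 45) = sqrt(-275/6) = 5*I*sqrt(66)/6 ≈ 6.77*I)
H(Z) = 4*Z (H(Z) = (2*Z)*2 = 4*Z)
(d + H(7))**2 = (5*I*sqrt(66)/6 + 4*7)**2 = (5*I*sqrt(66)/6 + 28)**2 = (28 + 5*I*sqrt(66)/6)**2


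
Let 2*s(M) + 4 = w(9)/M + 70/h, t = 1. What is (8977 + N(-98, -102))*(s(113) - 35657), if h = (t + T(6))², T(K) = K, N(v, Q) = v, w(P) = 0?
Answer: -2216269432/7 ≈ -3.1661e+8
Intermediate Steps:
h = 49 (h = (1 + 6)² = 7² = 49)
s(M) = -9/7 (s(M) = -2 + (0/M + 70/49)/2 = -2 + (0 + 70*(1/49))/2 = -2 + (0 + 10/7)/2 = -2 + (½)*(10/7) = -2 + 5/7 = -9/7)
(8977 + N(-98, -102))*(s(113) - 35657) = (8977 - 98)*(-9/7 - 35657) = 8879*(-249608/7) = -2216269432/7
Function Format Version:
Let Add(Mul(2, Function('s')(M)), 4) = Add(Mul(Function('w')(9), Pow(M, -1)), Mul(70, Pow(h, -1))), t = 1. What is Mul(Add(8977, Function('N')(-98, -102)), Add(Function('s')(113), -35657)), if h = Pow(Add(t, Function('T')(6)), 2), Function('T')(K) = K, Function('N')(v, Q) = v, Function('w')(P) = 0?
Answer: Rational(-2216269432, 7) ≈ -3.1661e+8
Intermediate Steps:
h = 49 (h = Pow(Add(1, 6), 2) = Pow(7, 2) = 49)
Function('s')(M) = Rational(-9, 7) (Function('s')(M) = Add(-2, Mul(Rational(1, 2), Add(Mul(0, Pow(M, -1)), Mul(70, Pow(49, -1))))) = Add(-2, Mul(Rational(1, 2), Add(0, Mul(70, Rational(1, 49))))) = Add(-2, Mul(Rational(1, 2), Add(0, Rational(10, 7)))) = Add(-2, Mul(Rational(1, 2), Rational(10, 7))) = Add(-2, Rational(5, 7)) = Rational(-9, 7))
Mul(Add(8977, Function('N')(-98, -102)), Add(Function('s')(113), -35657)) = Mul(Add(8977, -98), Add(Rational(-9, 7), -35657)) = Mul(8879, Rational(-249608, 7)) = Rational(-2216269432, 7)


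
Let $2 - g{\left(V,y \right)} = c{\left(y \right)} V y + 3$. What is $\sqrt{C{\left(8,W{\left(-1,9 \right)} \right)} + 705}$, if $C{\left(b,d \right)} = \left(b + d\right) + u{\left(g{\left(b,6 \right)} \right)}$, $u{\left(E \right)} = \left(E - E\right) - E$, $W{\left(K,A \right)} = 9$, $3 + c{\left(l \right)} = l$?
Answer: $17 \sqrt{3} \approx 29.445$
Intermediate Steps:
$c{\left(l \right)} = -3 + l$
$g{\left(V,y \right)} = -1 - V y \left(-3 + y\right)$ ($g{\left(V,y \right)} = 2 - \left(\left(-3 + y\right) V y + 3\right) = 2 - \left(V \left(-3 + y\right) y + 3\right) = 2 - \left(V y \left(-3 + y\right) + 3\right) = 2 - \left(3 + V y \left(-3 + y\right)\right) = -1 - V y \left(-3 + y\right)$)
$u{\left(E \right)} = - E$ ($u{\left(E \right)} = 0 - E = - E$)
$C{\left(b,d \right)} = 1 + d + 19 b$ ($C{\left(b,d \right)} = \left(b + d\right) - \left(-1 - b 6 \left(-3 + 6\right)\right) = \left(b + d\right) - \left(-1 - b 6 \cdot 3\right) = \left(b + d\right) - \left(-1 - 18 b\right) = \left(b + d\right) + \left(1 + 18 b\right) = 1 + d + 19 b$)
$\sqrt{C{\left(8,W{\left(-1,9 \right)} \right)} + 705} = \sqrt{\left(1 + 9 + 19 \cdot 8\right) + 705} = \sqrt{\left(1 + 9 + 152\right) + 705} = \sqrt{162 + 705} = \sqrt{867} = 17 \sqrt{3}$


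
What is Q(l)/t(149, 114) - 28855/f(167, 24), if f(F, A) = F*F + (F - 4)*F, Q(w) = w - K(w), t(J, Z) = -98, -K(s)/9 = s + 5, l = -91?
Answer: 2242118/270039 ≈ 8.3029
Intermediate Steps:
K(s) = -45 - 9*s (K(s) = -9*(s + 5) = -9*(5 + s) = -45 - 9*s)
Q(w) = 45 + 10*w (Q(w) = w - (-45 - 9*w) = w + (45 + 9*w) = 45 + 10*w)
f(F, A) = F**2 + F*(-4 + F) (f(F, A) = F**2 + (-4 + F)*F = F**2 + F*(-4 + F))
Q(l)/t(149, 114) - 28855/f(167, 24) = (45 + 10*(-91))/(-98) - 28855*1/(334*(-2 + 167)) = (45 - 910)*(-1/98) - 28855/(2*167*165) = -865*(-1/98) - 28855/55110 = 865/98 - 28855*1/55110 = 865/98 - 5771/11022 = 2242118/270039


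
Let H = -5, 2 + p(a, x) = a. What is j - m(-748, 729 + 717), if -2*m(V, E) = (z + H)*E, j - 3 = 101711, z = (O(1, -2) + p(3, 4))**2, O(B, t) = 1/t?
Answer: 393119/4 ≈ 98280.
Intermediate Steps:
p(a, x) = -2 + a
z = 1/4 (z = (1/(-2) + (-2 + 3))**2 = (-1/2 + 1)**2 = (1/2)**2 = 1/4 ≈ 0.25000)
j = 101714 (j = 3 + 101711 = 101714)
m(V, E) = 19*E/8 (m(V, E) = -(1/4 - 5)*E/2 = -(-19)*E/8 = 19*E/8)
j - m(-748, 729 + 717) = 101714 - 19*(729 + 717)/8 = 101714 - 19*1446/8 = 101714 - 1*13737/4 = 101714 - 13737/4 = 393119/4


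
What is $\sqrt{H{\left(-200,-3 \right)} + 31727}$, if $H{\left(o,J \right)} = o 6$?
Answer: $7 \sqrt{623} \approx 174.72$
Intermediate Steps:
$H{\left(o,J \right)} = 6 o$
$\sqrt{H{\left(-200,-3 \right)} + 31727} = \sqrt{6 \left(-200\right) + 31727} = \sqrt{-1200 + 31727} = \sqrt{30527} = 7 \sqrt{623}$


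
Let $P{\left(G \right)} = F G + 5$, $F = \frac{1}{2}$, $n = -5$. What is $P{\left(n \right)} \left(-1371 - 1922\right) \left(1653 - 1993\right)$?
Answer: $2799050$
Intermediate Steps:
$F = \frac{1}{2} \approx 0.5$
$P{\left(G \right)} = 5 + \frac{G}{2}$ ($P{\left(G \right)} = \frac{G}{2} + 5 = 5 + \frac{G}{2}$)
$P{\left(n \right)} \left(-1371 - 1922\right) \left(1653 - 1993\right) = \left(5 + \frac{1}{2} \left(-5\right)\right) \left(-1371 - 1922\right) \left(1653 - 1993\right) = \left(5 - \frac{5}{2}\right) \left(\left(-3293\right) \left(-340\right)\right) = \frac{5}{2} \cdot 1119620 = 2799050$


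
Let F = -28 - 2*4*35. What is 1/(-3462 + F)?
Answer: -1/3770 ≈ -0.00026525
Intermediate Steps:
F = -308 (F = -28 - 8*35 = -28 - 280 = -308)
1/(-3462 + F) = 1/(-3462 - 308) = 1/(-3770) = -1/3770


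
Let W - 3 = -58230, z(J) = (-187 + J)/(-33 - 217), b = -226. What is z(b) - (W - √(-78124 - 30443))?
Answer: 14557163/250 + 3*I*√12063 ≈ 58229.0 + 329.5*I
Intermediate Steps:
z(J) = 187/250 - J/250 (z(J) = (-187 + J)/(-250) = (-187 + J)*(-1/250) = 187/250 - J/250)
W = -58227 (W = 3 - 58230 = -58227)
z(b) - (W - √(-78124 - 30443)) = (187/250 - 1/250*(-226)) - (-58227 - √(-78124 - 30443)) = (187/250 + 113/125) - (-58227 - √(-108567)) = 413/250 - (-58227 - 3*I*√12063) = 413/250 + (58227 + 3*I*√12063) = 14557163/250 + 3*I*√12063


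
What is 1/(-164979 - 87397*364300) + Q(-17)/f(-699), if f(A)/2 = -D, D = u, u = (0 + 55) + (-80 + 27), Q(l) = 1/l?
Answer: 22985144183/1562989805600 ≈ 0.014706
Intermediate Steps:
u = 2 (u = 55 - 53 = 2)
D = 2
f(A) = -4 (f(A) = 2*(-1*2) = 2*(-2) = -4)
1/(-164979 - 87397*364300) + Q(-17)/f(-699) = 1/(-164979 - 87397*364300) + 1/(-17*(-4)) = (1/364300)/(-252376) - 1/17*(-¼) = -1/252376*1/364300 + 1/68 = -1/91940576800 + 1/68 = 22985144183/1562989805600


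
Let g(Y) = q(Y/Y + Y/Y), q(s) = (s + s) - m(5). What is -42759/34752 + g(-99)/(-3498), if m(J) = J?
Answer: -24922705/20260416 ≈ -1.2301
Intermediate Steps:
q(s) = -5 + 2*s (q(s) = (s + s) - 1*5 = 2*s - 5 = -5 + 2*s)
g(Y) = -1 (g(Y) = -5 + 2*(Y/Y + Y/Y) = -5 + 2*(1 + 1) = -5 + 2*2 = -5 + 4 = -1)
-42759/34752 + g(-99)/(-3498) = -42759/34752 - 1/(-3498) = -42759*1/34752 - 1*(-1/3498) = -14253/11584 + 1/3498 = -24922705/20260416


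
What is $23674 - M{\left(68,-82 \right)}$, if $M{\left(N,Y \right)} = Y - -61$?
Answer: $23695$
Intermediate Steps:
$M{\left(N,Y \right)} = 61 + Y$ ($M{\left(N,Y \right)} = Y + 61 = 61 + Y$)
$23674 - M{\left(68,-82 \right)} = 23674 - \left(61 - 82\right) = 23674 - -21 = 23674 + 21 = 23695$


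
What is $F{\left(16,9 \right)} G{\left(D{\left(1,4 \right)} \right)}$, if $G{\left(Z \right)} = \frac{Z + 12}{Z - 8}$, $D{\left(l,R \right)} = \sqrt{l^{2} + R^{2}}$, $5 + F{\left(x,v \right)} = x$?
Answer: $- \frac{1243}{47} - \frac{220 \sqrt{17}}{47} \approx -45.746$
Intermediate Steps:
$F{\left(x,v \right)} = -5 + x$
$D{\left(l,R \right)} = \sqrt{R^{2} + l^{2}}$
$G{\left(Z \right)} = \frac{12 + Z}{-8 + Z}$
$F{\left(16,9 \right)} G{\left(D{\left(1,4 \right)} \right)} = \left(-5 + 16\right) \frac{12 + \sqrt{4^{2} + 1^{2}}}{-8 + \sqrt{4^{2} + 1^{2}}} = 11 \frac{12 + \sqrt{16 + 1}}{-8 + \sqrt{16 + 1}} = 11 \frac{12 + \sqrt{17}}{-8 + \sqrt{17}} = \frac{11 \left(12 + \sqrt{17}\right)}{-8 + \sqrt{17}}$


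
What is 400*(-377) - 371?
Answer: -151171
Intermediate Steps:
400*(-377) - 371 = -150800 - 371 = -151171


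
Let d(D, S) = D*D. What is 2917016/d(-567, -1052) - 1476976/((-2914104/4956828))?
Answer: 98069448320051344/39035515869 ≈ 2.5123e+6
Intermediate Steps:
d(D, S) = D**2
2917016/d(-567, -1052) - 1476976/((-2914104/4956828)) = 2917016/((-567)**2) - 1476976/((-2914104/4956828)) = 2917016/321489 - 1476976/((-2914104*1/4956828)) = 2917016*(1/321489) - 1476976/(-242842/413069) = 2917016/321489 - 1476976*(-413069/242842) = 2917016/321489 + 305046499672/121421 = 98069448320051344/39035515869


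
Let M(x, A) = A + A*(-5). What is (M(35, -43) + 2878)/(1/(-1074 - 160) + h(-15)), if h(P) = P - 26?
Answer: -752740/10119 ≈ -74.389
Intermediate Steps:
M(x, A) = -4*A (M(x, A) = A - 5*A = -4*A)
h(P) = -26 + P
(M(35, -43) + 2878)/(1/(-1074 - 160) + h(-15)) = (-4*(-43) + 2878)/(1/(-1074 - 160) + (-26 - 15)) = (172 + 2878)/(1/(-1234) - 41) = 3050/(-1/1234 - 41) = 3050/(-50595/1234) = 3050*(-1234/50595) = -752740/10119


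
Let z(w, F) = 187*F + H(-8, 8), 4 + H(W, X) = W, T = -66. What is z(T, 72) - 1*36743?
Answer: -23291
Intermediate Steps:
H(W, X) = -4 + W
z(w, F) = -12 + 187*F (z(w, F) = 187*F + (-4 - 8) = 187*F - 12 = -12 + 187*F)
z(T, 72) - 1*36743 = (-12 + 187*72) - 1*36743 = (-12 + 13464) - 36743 = 13452 - 36743 = -23291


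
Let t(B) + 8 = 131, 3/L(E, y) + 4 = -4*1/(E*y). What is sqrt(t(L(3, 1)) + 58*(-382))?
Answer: I*sqrt(22033) ≈ 148.44*I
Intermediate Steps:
L(E, y) = 3/(-4 - 4/(E*y)) (L(E, y) = 3/(-4 - 4*1/(E*y)) = 3/(-4 - 4/(E*y)))
t(B) = 123 (t(B) = -8 + 131 = 123)
sqrt(t(L(3, 1)) + 58*(-382)) = sqrt(123 + 58*(-382)) = sqrt(123 - 22156) = sqrt(-22033) = I*sqrt(22033)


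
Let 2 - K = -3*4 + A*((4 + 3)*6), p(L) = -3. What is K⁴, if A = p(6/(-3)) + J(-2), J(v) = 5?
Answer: 24010000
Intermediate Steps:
A = 2 (A = -3 + 5 = 2)
K = -70 (K = 2 - (-3*4 + 2*((4 + 3)*6)) = 2 - (-12 + 2*(7*6)) = 2 - (-12 + 2*42) = 2 - (-12 + 84) = 2 - 1*72 = 2 - 72 = -70)
K⁴ = (-70)⁴ = 24010000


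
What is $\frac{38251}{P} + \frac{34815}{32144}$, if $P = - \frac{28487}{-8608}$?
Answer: $\frac{10584873334457}{915686128} \approx 11560.0$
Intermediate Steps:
$P = \frac{28487}{8608}$ ($P = \left(-28487\right) \left(- \frac{1}{8608}\right) = \frac{28487}{8608} \approx 3.3094$)
$\frac{38251}{P} + \frac{34815}{32144} = \frac{38251}{\frac{28487}{8608}} + \frac{34815}{32144} = 38251 \cdot \frac{8608}{28487} + 34815 \cdot \frac{1}{32144} = \frac{329264608}{28487} + \frac{34815}{32144} = \frac{10584873334457}{915686128}$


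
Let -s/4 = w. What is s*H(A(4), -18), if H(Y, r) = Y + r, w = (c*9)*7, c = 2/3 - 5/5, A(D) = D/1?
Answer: -1176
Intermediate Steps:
A(D) = D (A(D) = D*1 = D)
c = -⅓ (c = 2*(⅓) - 5*⅕ = ⅔ - 1 = -⅓ ≈ -0.33333)
w = -21 (w = -⅓*9*7 = -3*7 = -21)
s = 84 (s = -4*(-21) = 84)
s*H(A(4), -18) = 84*(4 - 18) = 84*(-14) = -1176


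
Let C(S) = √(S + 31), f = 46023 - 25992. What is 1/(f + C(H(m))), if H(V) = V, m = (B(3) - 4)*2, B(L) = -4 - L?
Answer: 1/20034 ≈ 4.9915e-5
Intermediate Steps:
f = 20031
m = -22 (m = ((-4 - 1*3) - 4)*2 = ((-4 - 3) - 4)*2 = (-7 - 4)*2 = -11*2 = -22)
C(S) = √(31 + S)
1/(f + C(H(m))) = 1/(20031 + √(31 - 22)) = 1/(20031 + √9) = 1/(20031 + 3) = 1/20034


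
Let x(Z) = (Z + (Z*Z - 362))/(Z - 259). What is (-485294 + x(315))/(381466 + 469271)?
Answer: -4512881/7940212 ≈ -0.56836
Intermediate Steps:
x(Z) = (-362 + Z + Z²)/(-259 + Z) (x(Z) = (Z + (Z² - 362))/(-259 + Z) = (Z + (-362 + Z²))/(-259 + Z) = (-362 + Z + Z²)/(-259 + Z))
(-485294 + x(315))/(381466 + 469271) = (-485294 + (-362 + 315 + 315²)/(-259 + 315))/(381466 + 469271) = (-485294 + (-362 + 315 + 99225)/56)/850737 = (-485294 + (1/56)*99178)*(1/850737) = (-485294 + 49589/28)*(1/850737) = -13538643/28*1/850737 = -4512881/7940212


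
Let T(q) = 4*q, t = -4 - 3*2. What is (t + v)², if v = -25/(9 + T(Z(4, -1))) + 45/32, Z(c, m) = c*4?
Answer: 435765625/5456896 ≈ 79.856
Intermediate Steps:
Z(c, m) = 4*c
t = -10 (t = -4 - 6 = -10)
v = 2485/2336 (v = -25/(9 + 4*(4*4)) + 45/32 = -25/(9 + 4*16) + 45*(1/32) = -25/(9 + 64) + 45/32 = -25/73 + 45/32 = 2485/2336 ≈ 1.0638)
(t + v)² = (-10 + 2485/2336)² = (-20875/2336)² = 435765625/5456896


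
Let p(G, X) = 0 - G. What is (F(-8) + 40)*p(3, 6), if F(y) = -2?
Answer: -114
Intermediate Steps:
p(G, X) = -G
(F(-8) + 40)*p(3, 6) = (-2 + 40)*(-1*3) = 38*(-3) = -114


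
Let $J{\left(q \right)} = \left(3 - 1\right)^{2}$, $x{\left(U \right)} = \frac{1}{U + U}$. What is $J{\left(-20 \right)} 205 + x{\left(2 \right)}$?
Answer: $\frac{3281}{4} \approx 820.25$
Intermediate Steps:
$x{\left(U \right)} = \frac{1}{2 U}$
$J{\left(q \right)} = 4$ ($J{\left(q \right)} = 2^{2} = 4$)
$J{\left(-20 \right)} 205 + x{\left(2 \right)} = 4 \cdot 205 + \frac{1}{2 \cdot 2} = 820 + \frac{1}{2} \cdot \frac{1}{2} = 820 + \frac{1}{4} = \frac{3281}{4}$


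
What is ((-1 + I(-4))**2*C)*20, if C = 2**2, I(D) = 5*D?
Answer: 35280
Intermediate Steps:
C = 4
((-1 + I(-4))**2*C)*20 = ((-1 + 5*(-4))**2*4)*20 = ((-1 - 20)**2*4)*20 = ((-21)**2*4)*20 = (441*4)*20 = 1764*20 = 35280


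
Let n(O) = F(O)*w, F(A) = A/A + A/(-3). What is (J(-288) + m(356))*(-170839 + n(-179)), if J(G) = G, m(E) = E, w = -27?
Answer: -11728436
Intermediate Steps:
F(A) = 1 - A/3 (F(A) = 1 + A*(-⅓) = 1 - A/3)
n(O) = -27 + 9*O (n(O) = (1 - O/3)*(-27) = -27 + 9*O)
(J(-288) + m(356))*(-170839 + n(-179)) = (-288 + 356)*(-170839 + (-27 + 9*(-179))) = 68*(-170839 + (-27 - 1611)) = 68*(-170839 - 1638) = 68*(-172477) = -11728436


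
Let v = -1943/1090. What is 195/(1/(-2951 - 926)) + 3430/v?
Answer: -1472675845/1943 ≈ -7.5794e+5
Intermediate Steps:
v = -1943/1090 (v = -1943*1/1090 = -1943/1090 ≈ -1.7826)
195/(1/(-2951 - 926)) + 3430/v = 195/(1/(-2951 - 926)) + 3430/(-1943/1090) = 195/(1/(-3877)) + 3430*(-1090/1943) = 195/(-1/3877) - 3738700/1943 = 195*(-3877) - 3738700/1943 = -756015 - 3738700/1943 = -1472675845/1943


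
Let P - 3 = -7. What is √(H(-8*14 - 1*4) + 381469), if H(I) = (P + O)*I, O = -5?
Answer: √382513 ≈ 618.48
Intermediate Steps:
P = -4 (P = 3 - 7 = -4)
H(I) = -9*I (H(I) = (-4 - 5)*I = -9*I)
√(H(-8*14 - 1*4) + 381469) = √(-9*(-8*14 - 1*4) + 381469) = √(-9*(-112 - 4) + 381469) = √(-9*(-116) + 381469) = √(1044 + 381469) = √382513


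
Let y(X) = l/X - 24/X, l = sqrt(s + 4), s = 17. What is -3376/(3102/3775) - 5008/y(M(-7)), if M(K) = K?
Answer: -1613831848/286935 - 35056*sqrt(21)/555 ≈ -5913.8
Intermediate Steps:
l = sqrt(21) (l = sqrt(17 + 4) = sqrt(21) ≈ 4.5826)
y(X) = -24/X + sqrt(21)/X (y(X) = sqrt(21)/X - 24/X = -24/X + sqrt(21)/X)
-3376/(3102/3775) - 5008/y(M(-7)) = -3376/(3102/3775) - 5008*(-7/(-24 + sqrt(21))) = -3376/(3102*(1/3775)) - 5008*(-7/(-24 + sqrt(21))) = -3376/3102/3775 - 5008/(24/7 - sqrt(21)/7) = -3376*3775/3102 - 5008/(24/7 - sqrt(21)/7) = -6372200/1551 - 5008/(24/7 - sqrt(21)/7)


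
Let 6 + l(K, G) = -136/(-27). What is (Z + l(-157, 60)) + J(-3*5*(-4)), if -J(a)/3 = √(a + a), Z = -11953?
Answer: -322757/27 - 6*√30 ≈ -11987.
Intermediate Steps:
J(a) = -3*√2*√a (J(a) = -3*√(a + a) = -3*√2*√a)
l(K, G) = -26/27 (l(K, G) = -6 - 136/(-27) = -6 - 136*(-1/27) = -6 + 136/27 = -26/27)
(Z + l(-157, 60)) + J(-3*5*(-4)) = (-11953 - 26/27) - 3*√2*√(-3*5*(-4)) = -322757/27 - 3*√2*√(-15*(-4)) = -322757/27 - 3*√2*√60 = -322757/27 - 3*√2*2*√15 = -322757/27 - 6*√30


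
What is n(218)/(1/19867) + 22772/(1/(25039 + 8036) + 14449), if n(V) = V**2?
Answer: 112803593074519027/119475169 ≈ 9.4416e+8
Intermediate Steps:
n(218)/(1/19867) + 22772/(1/(25039 + 8036) + 14449) = 218**2/(1/19867) + 22772/(1/(25039 + 8036) + 14449) = 47524/(1/19867) + 22772/(1/33075 + 14449) = 47524*19867 + 22772/(1/33075 + 14449) = 944159308 + 22772/(477900676/33075) = 944159308 + 22772*(33075/477900676) = 944159308 + 188295975/119475169 = 112803593074519027/119475169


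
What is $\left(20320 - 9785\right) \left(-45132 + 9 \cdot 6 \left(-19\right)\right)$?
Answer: $-486274530$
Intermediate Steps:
$\left(20320 - 9785\right) \left(-45132 + 9 \cdot 6 \left(-19\right)\right) = 10535 \left(-45132 + 54 \left(-19\right)\right) = 10535 \left(-45132 - 1026\right) = 10535 \left(-46158\right) = -486274530$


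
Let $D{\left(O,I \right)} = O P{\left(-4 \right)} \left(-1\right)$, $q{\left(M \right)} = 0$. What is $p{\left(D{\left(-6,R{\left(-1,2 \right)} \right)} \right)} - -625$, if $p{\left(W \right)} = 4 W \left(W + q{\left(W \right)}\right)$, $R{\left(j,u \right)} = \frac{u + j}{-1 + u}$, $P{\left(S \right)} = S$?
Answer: $2929$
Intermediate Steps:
$R{\left(j,u \right)} = \frac{j + u}{-1 + u}$
$D{\left(O,I \right)} = 4 O$ ($D{\left(O,I \right)} = O \left(-4\right) \left(-1\right) = - 4 O \left(-1\right) = 4 O$)
$p{\left(W \right)} = 4 W^{2}$ ($p{\left(W \right)} = 4 W \left(W + 0\right) = 4 W W = 4 W^{2}$)
$p{\left(D{\left(-6,R{\left(-1,2 \right)} \right)} \right)} - -625 = 4 \left(4 \left(-6\right)\right)^{2} - -625 = 4 \left(-24\right)^{2} + 625 = 4 \cdot 576 + 625 = 2304 + 625 = 2929$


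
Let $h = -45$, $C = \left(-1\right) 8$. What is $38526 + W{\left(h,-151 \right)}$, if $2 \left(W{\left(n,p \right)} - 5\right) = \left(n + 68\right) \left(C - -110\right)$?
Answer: $39704$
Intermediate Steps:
$C = -8$
$W{\left(n,p \right)} = 3473 + 51 n$ ($W{\left(n,p \right)} = 5 + \frac{\left(n + 68\right) \left(-8 - -110\right)}{2} = 5 + \frac{\left(68 + n\right) \left(-8 + 110\right)}{2} = 5 + \frac{\left(68 + n\right) 102}{2} = 5 + \frac{6936 + 102 n}{2} = 5 + \left(3468 + 51 n\right) = 3473 + 51 n$)
$38526 + W{\left(h,-151 \right)} = 38526 + \left(3473 + 51 \left(-45\right)\right) = 38526 + \left(3473 - 2295\right) = 38526 + 1178 = 39704$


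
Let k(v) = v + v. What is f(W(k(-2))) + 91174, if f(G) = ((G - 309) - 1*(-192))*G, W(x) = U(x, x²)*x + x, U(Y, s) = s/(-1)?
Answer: 87754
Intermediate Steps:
U(Y, s) = -s (U(Y, s) = s*(-1) = -s)
k(v) = 2*v
W(x) = x - x³ (W(x) = (-x²)*x + x = -x³ + x = x - x³)
f(G) = G*(-117 + G) (f(G) = ((-309 + G) + 192)*G = (-117 + G)*G = G*(-117 + G))
f(W(k(-2))) + 91174 = (2*(-2) - (2*(-2))³)*(-117 + (2*(-2) - (2*(-2))³)) + 91174 = (-4 - 1*(-4)³)*(-117 + (-4 - 1*(-4)³)) + 91174 = (-4 - 1*(-64))*(-117 + (-4 - 1*(-64))) + 91174 = (-4 + 64)*(-117 + (-4 + 64)) + 91174 = 60*(-117 + 60) + 91174 = 60*(-57) + 91174 = -3420 + 91174 = 87754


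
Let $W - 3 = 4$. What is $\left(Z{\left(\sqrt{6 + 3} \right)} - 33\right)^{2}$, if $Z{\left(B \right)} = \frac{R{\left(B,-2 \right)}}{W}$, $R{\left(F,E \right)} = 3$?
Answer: $\frac{51984}{49} \approx 1060.9$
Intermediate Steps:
$W = 7$ ($W = 3 + 4 = 7$)
$Z{\left(B \right)} = \frac{3}{7}$
$\left(Z{\left(\sqrt{6 + 3} \right)} - 33\right)^{2} = \left(\frac{3}{7} - 33\right)^{2} = \left(- \frac{228}{7}\right)^{2} = \frac{51984}{49}$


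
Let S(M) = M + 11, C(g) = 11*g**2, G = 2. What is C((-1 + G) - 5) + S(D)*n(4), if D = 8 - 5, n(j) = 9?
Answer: 302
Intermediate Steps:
D = 3
S(M) = 11 + M
C((-1 + G) - 5) + S(D)*n(4) = 11*((-1 + 2) - 5)**2 + (11 + 3)*9 = 11*(1 - 5)**2 + 14*9 = 11*(-4)**2 + 126 = 11*16 + 126 = 176 + 126 = 302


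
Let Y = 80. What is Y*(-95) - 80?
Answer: -7680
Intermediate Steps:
Y*(-95) - 80 = 80*(-95) - 80 = -7600 - 80 = -7680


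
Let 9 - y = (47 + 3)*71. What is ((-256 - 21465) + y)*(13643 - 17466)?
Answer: 96576626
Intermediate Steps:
y = -3541 (y = 9 - (47 + 3)*71 = 9 - 50*71 = 9 - 1*3550 = 9 - 3550 = -3541)
((-256 - 21465) + y)*(13643 - 17466) = ((-256 - 21465) - 3541)*(13643 - 17466) = (-21721 - 3541)*(-3823) = -25262*(-3823) = 96576626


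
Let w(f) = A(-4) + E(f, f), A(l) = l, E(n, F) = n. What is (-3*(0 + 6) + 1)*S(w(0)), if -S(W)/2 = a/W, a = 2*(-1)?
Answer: 17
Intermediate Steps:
w(f) = -4 + f
a = -2
S(W) = 4/W (S(W) = -(-4)/W = 4/W)
(-3*(0 + 6) + 1)*S(w(0)) = (-3*(0 + 6) + 1)*(4/(-4 + 0)) = (-3*6 + 1)*(4/(-4)) = (-18 + 1)*(4*(-¼)) = -17*(-1) = 17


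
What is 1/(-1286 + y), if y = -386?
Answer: -1/1672 ≈ -0.00059809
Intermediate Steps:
1/(-1286 + y) = 1/(-1286 - 386) = 1/(-1672) = -1/1672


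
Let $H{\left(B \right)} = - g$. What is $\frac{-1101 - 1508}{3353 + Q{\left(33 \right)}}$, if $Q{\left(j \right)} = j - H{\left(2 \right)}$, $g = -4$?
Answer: $- \frac{2609}{3382} \approx -0.77144$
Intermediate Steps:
$H{\left(B \right)} = 4$ ($H{\left(B \right)} = \left(-1\right) \left(-4\right) = 4$)
$Q{\left(j \right)} = -4 + j$ ($Q{\left(j \right)} = j - 4 = -4 + j$)
$\frac{-1101 - 1508}{3353 + Q{\left(33 \right)}} = \frac{-1101 - 1508}{3353 + \left(-4 + 33\right)} = - \frac{2609}{3353 + 29} = - \frac{2609}{3382}$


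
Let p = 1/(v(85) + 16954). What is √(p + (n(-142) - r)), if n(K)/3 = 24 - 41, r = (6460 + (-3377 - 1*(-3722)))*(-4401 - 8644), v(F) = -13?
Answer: √25477103323429635/16941 ≈ 9421.8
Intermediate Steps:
r = -88771225 (r = (6460 + (-3377 + 3722))*(-13045) = (6460 + 345)*(-13045) = 6805*(-13045) = -88771225)
n(K) = -51 (n(K) = 3*(24 - 41) = 3*(-17) = -51)
p = 1/16941 (p = 1/(-13 + 16954) = 1/16941 ≈ 5.9028e-5)
√(p + (n(-142) - r)) = √(1/16941 + (-51 - 1*(-88771225))) = √(1/16941 + (-51 + 88771225)) = √(1/16941 + 88771174) = √(1503872458735/16941) = √25477103323429635/16941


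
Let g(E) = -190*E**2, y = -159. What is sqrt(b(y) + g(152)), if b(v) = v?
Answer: I*sqrt(4389919) ≈ 2095.2*I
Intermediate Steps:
sqrt(b(y) + g(152)) = sqrt(-159 - 190*152**2) = sqrt(-159 - 190*23104) = sqrt(-159 - 4389760) = sqrt(-4389919) = I*sqrt(4389919)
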